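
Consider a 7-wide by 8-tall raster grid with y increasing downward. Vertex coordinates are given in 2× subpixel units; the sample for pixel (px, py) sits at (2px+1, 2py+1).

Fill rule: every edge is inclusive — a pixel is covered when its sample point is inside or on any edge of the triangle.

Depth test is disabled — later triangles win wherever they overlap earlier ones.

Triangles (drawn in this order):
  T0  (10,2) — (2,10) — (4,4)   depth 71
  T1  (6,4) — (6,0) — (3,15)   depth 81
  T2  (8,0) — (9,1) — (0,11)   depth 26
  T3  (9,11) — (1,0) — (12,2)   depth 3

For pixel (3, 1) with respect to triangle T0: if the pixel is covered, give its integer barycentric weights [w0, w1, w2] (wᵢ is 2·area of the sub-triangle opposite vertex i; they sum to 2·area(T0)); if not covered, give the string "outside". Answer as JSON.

T0:
  2·area = 32
  edge (10, 2)→(2, 10): d=(-8,8) inclusive
  edge (2, 10)→(4, 4): d=(2,-6) inclusive
  edge (4, 4)→(10, 2): d=(6,-2) inclusive
    (2,0)@(5, 1): e=[48,0,-16] → ·  [on edge]
    (5,0)@(11, 1): e=[0,36,-4] → ·  [on edge]
    (6,0)@(13, 1): e=[-16,48,0] → ·  [on edge]
    (3,1)@(7, 3): e=[16,16,0] → #  [on edge]
    (4,1)@(9, 3): e=[0,28,4] → #  [on edge]
    (5,1)@(11, 3): e=[-16,40,8] → ·
    (0,2)@(1, 5): e=[48,-16,0] → ·  [on edge]
    (2,2)@(5, 5): e=[16,8,8] → #
    (3,2)@(7, 5): e=[0,20,12] → #  [on edge]
    (4,2)@(9, 5): e=[-16,32,16] → ·
    (1,3)@(3, 7): e=[16,0,16] → #  [on edge]
    (2,3)@(5, 7): e=[0,12,20] → #  [on edge]
    (1,4)@(3, 9): e=[0,4,28] → #  [on edge]
    (0,5)@(1, 11): e=[0,-4,36] → ·  [on edge]
    (0,6)@(1, 13): e=[-16,0,48] → ·  [on edge]
  covered (7 px):
    · · · · · · ·
    · · · # # · ·
    · · # # · · ·
    · # # · · · ·
    · # · · · · ·
    · · · · · · ·
    · · · · · · ·
    · · · · · · ·
T1:
  2·area = 12  (B↔C swapped to make it positive)
  edge (6, 4)→(3, 15): d=(-3,11) inclusive
  edge (3, 15)→(6, 0): d=(3,-15) inclusive
  edge (6, 0)→(6, 4): d=(0,4) inclusive
    (2,2)@(5, 5): e=[8,0,4] → #  [on edge]
    (3,2)@(7, 5): e=[-14,30,-4] → ·
    (2,3)@(5, 7): e=[2,6,4] → #
    (3,3)@(7, 7): e=[-20,36,-4] → ·
    (2,4)@(5, 9): e=[-4,12,4] → ·
    (1,7)@(3, 15): e=[0,0,12] → #  [on edge]
    (2,7)@(5, 15): e=[-22,30,4] → ·
  covered (3 px):
    · · · · · · ·
    · · · · · · ·
    · · # · · · ·
    · · # · · · ·
    · · · · · · ·
    · · · · · · ·
    · · · · · · ·
    · # · · · · ·
T2:
  2·area = 19
  edge (8, 0)→(9, 1): d=(1,1) inclusive
  edge (9, 1)→(0, 11): d=(-9,10) inclusive
  edge (0, 11)→(8, 0): d=(8,-11) inclusive
    (4,0)@(9, 1): e=[0,0,19] → #  [on edge]
    (5,0)@(11, 1): e=[-2,-20,41] → ·
    (3,1)@(7, 3): e=[4,2,13] → #
    (4,1)@(9, 3): e=[2,-18,35] → ·
    (5,1)@(11, 3): e=[0,-38,57] → ·  [on edge]
    (2,2)@(5, 5): e=[8,4,7] → #
    (3,2)@(7, 5): e=[6,-16,29] → ·
    (6,2)@(13, 5): e=[0,-76,95] → ·  [on edge]
    (1,3)@(3, 7): e=[12,6,1] → #
    (2,3)@(5, 7): e=[10,-14,23] → ·
    (1,4)@(3, 9): e=[14,-12,17] → ·
  covered (4 px):
    · · · · # · ·
    · · · # · · ·
    · · # · · · ·
    · # · · · · ·
    · · · · · · ·
    · · · · · · ·
    · · · · · · ·
    · · · · · · ·
T3:
  2·area = 105
  edge (9, 11)→(1, 0): d=(-8,-11) inclusive
  edge (1, 0)→(12, 2): d=(11,2) inclusive
  edge (12, 2)→(9, 11): d=(-3,9) inclusive
    (1,0)@(3, 1): e=[14,7,84] → #
    (2,0)@(5, 1): e=[36,3,66] → #
    (3,0)@(7, 1): e=[58,-1,48] → ·
    (1,1)@(3, 3): e=[-2,29,78] → ·
    (2,1)@(5, 3): e=[20,25,60] → #
    (3,1)@(7, 3): e=[42,21,42] → #
    (4,1)@(9, 3): e=[64,17,24] → #
    (5,1)@(11, 3): e=[86,13,6] → #
    (6,1)@(13, 3): e=[108,9,-12] → ·
    (2,2)@(5, 5): e=[4,47,54] → #
    (5,2)@(11, 5): e=[70,35,0] → #  [on edge]
    (6,2)@(13, 5): e=[92,31,-18] → ·
    (4,5)@(9, 11): e=[0,105,0] → #  [on edge]
  covered (14 px):
    · # # · · · ·
    · · # # # # ·
    · · # # # # ·
    · · · # # · ·
    · · · · # · ·
    · · · · # · ·
    · · · · · · ·
    · · · · · · ·

Final: [16,0,16]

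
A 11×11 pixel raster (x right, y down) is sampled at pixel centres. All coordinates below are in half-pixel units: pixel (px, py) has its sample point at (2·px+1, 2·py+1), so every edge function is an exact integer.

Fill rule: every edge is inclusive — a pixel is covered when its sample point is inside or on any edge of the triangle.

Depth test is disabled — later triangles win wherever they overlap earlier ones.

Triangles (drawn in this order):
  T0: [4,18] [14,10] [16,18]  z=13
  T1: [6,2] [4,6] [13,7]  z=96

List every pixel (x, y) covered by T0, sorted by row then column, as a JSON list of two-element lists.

T0:
  2·area = 96
  edge (4, 18)→(14, 10): d=(10,-8) inclusive
  edge (14, 10)→(16, 18): d=(2,8) inclusive
  edge (16, 18)→(4, 18): d=(-12,0) inclusive
    (6,5)@(13, 11): e=[2,10,84] → █
    (7,5)@(15, 11): e=[18,-6,84] → ·
    (5,6)@(11, 13): e=[6,30,60] → █
    (7,6)@(15, 13): e=[38,-2,60] → ·
    (4,7)@(9, 15): e=[10,50,36] → █
    (7,7)@(15, 15): e=[58,2,36] → █
    (8,7)@(17, 15): e=[74,-14,36] → ·
    (3,8)@(7, 17): e=[14,70,12] → █
    (8,8)@(17, 17): e=[94,-10,12] → ·
    (3,9)@(7, 19): e=[34,74,-12] → ·
    (4,9)@(9, 19): e=[50,58,-12] → ·
    (5,9)@(11, 19): e=[66,42,-12] → ·
  covered (12 px):
    · · · · · · · · · · ·
    · · · · · · · · · · ·
    · · · · · · · · · · ·
    · · · · · · · · · · ·
    · · · · · · · · · · ·
    · · · · · · █ · · · ·
    · · · · · █ █ · · · ·
    · · · · █ █ █ █ · · ·
    · · · █ █ █ █ █ · · ·
    · · · · · · · · · · ·
    · · · · · · · · · · ·
T1:
  2·area = 38  (B↔C swapped to make it positive)
  edge (6, 2)→(13, 7): d=(7,5) inclusive
  edge (13, 7)→(4, 6): d=(-9,-1) inclusive
  edge (4, 6)→(6, 2): d=(2,-4) inclusive
    (3,1)@(7, 3): e=[2,30,6] → █
    (4,1)@(9, 3): e=[-8,32,14] → ·
    (2,2)@(5, 5): e=[26,10,2] → █
    (4,2)@(9, 5): e=[6,14,18] → █
    (5,2)@(11, 5): e=[-4,16,26] → ·
    (2,3)@(5, 7): e=[40,-8,6] → ·
    (3,3)@(7, 7): e=[30,-6,14] → ·
    (4,3)@(9, 7): e=[20,-4,22] → ·
    (6,3)@(13, 7): e=[0,0,38] → █  [on edge]
    (7,3)@(15, 7): e=[-10,2,46] → ·
    (6,4)@(13, 9): e=[14,-18,42] → ·
  covered (5 px):
    · · · · · · · · · · ·
    · · · █ · · · · · · ·
    · · █ █ █ · · · · · ·
    · · · · · · █ · · · ·
    · · · · · · · · · · ·
    · · · · · · · · · · ·
    · · · · · · · · · · ·
    · · · · · · · · · · ·
    · · · · · · · · · · ·
    · · · · · · · · · · ·
    · · · · · · · · · · ·

Final: [[6,5],[5,6],[6,6],[4,7],[5,7],[6,7],[7,7],[3,8],[4,8],[5,8],[6,8],[7,8]]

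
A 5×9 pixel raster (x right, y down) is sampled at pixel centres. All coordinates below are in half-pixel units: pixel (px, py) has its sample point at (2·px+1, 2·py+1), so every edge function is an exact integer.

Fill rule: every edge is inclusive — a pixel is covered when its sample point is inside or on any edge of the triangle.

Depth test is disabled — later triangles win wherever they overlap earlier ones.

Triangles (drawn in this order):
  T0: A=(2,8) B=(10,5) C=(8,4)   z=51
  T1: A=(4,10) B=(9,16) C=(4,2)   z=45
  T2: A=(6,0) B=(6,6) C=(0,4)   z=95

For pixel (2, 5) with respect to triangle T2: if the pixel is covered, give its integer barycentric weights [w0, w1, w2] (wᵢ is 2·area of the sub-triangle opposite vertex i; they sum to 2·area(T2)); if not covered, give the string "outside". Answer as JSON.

T0:
  2·area = 14  (B↔C swapped to make it positive)
  edge (2, 8)→(8, 4): d=(6,-4) inclusive
  edge (8, 4)→(10, 5): d=(2,1) inclusive
  edge (10, 5)→(2, 8): d=(-8,3) inclusive
    (3,2)@(7, 5): e=[2,3,9] → #
    (4,2)@(9, 5): e=[10,1,3] → #
    (3,3)@(7, 7): e=[14,7,-7] → ·
    (4,3)@(9, 7): e=[22,5,-13] → ·
  covered (2 px):
    · · · · ·
    · · · · ·
    · · · # #
    · · · · ·
    · · · · ·
    · · · · ·
    · · · · ·
    · · · · ·
    · · · · ·
T1:
  2·area = 40  (B↔C swapped to make it positive)
  edge (4, 10)→(4, 2): d=(0,-8) inclusive
  edge (4, 2)→(9, 16): d=(5,14) inclusive
  edge (9, 16)→(4, 10): d=(-5,-6) inclusive
    (2,2)@(5, 5): e=[8,1,31] → #
    (3,2)@(7, 5): e=[24,-27,43] → ·
    (2,3)@(5, 7): e=[8,11,21] → #
    (3,3)@(7, 7): e=[24,-17,33] → ·
    (2,4)@(5, 9): e=[8,21,11] → #
    (3,4)@(7, 9): e=[24,-7,23] → ·
    (2,5)@(5, 11): e=[8,31,1] → #
    (3,5)@(7, 11): e=[24,3,13] → #
    (4,5)@(9, 11): e=[40,-25,25] → ·
    (2,6)@(5, 13): e=[8,41,-9] → ·
    (3,6)@(7, 13): e=[24,13,3] → #
    (4,6)@(9, 13): e=[40,-15,15] → ·
  covered (6 px):
    · · · · ·
    · · · · ·
    · · # · ·
    · · # · ·
    · · # · ·
    · · # # ·
    · · · # ·
    · · · · ·
    · · · · ·
T2:
  2·area = 36
  edge (6, 0)→(6, 6): d=(0,6) inclusive
  edge (6, 6)→(0, 4): d=(-6,-2) inclusive
  edge (0, 4)→(6, 0): d=(6,-4) inclusive
    (2,0)@(5, 1): e=[6,28,2] → #
    (3,0)@(7, 1): e=[-6,32,10] → ·
    (1,1)@(3, 3): e=[18,12,6] → #
    (3,1)@(7, 3): e=[-6,20,22] → ·
    (1,2)@(3, 5): e=[18,0,18] → #  [on edge]
    (3,2)@(7, 5): e=[-6,8,34] → ·
    (1,3)@(3, 7): e=[18,-12,30] → ·
    (2,3)@(5, 7): e=[6,-8,38] → ·
    (4,3)@(9, 7): e=[-18,0,54] → ·  [on edge]
  covered (5 px):
    · · # · ·
    · # # · ·
    · # # · ·
    · · · · ·
    · · · · ·
    · · · · ·
    · · · · ·
    · · · · ·
    · · · · ·

Result: "outside"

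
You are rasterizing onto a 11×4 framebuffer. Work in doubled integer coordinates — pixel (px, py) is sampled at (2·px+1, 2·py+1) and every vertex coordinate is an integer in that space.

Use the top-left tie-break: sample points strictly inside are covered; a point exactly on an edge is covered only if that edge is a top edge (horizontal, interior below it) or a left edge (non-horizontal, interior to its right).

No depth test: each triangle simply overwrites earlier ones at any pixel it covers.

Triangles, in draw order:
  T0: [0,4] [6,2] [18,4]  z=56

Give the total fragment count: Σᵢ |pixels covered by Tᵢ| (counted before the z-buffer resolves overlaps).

T0:
  2·area = 36
  edge (0, 4)→(6, 2): d=(6,-2) top-left  bias=+0
  edge (6, 2)→(18, 4): d=(12,2) right/bottom  bias=-1
  edge (18, 4)→(0, 4): d=(-18,0) right/bottom  bias=-1
    (4,0)@(9, 1): e=[0,-18,54] → .  [on edge]
    (1,1)@(3, 3): e=[0,18,18] → X  [on edge]
    (2,1)@(5, 3): e=[4,14,18] → X
    (3,1)@(7, 3): e=[8,10,18] → X
    (4,1)@(9, 3): e=[12,6,18] → X
    (5,1)@(11, 3): e=[16,2,18] → X
    (6,1)@(13, 3): e=[20,-2,18] → .
    (1,2)@(3, 5): e=[12,42,-18] → .
    (2,2)@(5, 5): e=[16,38,-18] → .
    (3,2)@(7, 5): e=[20,34,-18] → .
    (4,2)@(9, 5): e=[24,30,-18] → .
    (5,2)@(11, 5): e=[28,26,-18] → .
  covered (5 px):
    . . . . . . . . . . .
    . X X X X X . . . . .
    . . . . . . . . . . .
    . . . . . . . . . . .

Answer: 5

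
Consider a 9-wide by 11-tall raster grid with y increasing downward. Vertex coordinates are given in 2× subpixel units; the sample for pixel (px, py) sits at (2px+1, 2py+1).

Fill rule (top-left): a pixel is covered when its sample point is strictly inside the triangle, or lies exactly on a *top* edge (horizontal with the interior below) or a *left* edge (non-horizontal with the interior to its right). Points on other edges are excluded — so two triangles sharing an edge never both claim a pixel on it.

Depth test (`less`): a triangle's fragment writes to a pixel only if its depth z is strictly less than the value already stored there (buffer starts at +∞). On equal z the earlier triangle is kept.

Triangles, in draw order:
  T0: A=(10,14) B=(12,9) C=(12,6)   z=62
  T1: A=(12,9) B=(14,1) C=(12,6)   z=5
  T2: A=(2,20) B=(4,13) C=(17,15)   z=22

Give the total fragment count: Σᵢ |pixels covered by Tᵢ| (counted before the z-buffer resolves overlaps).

T0:
  2·area = 6  (B↔C swapped to make it positive)
  edge (10, 14)→(12, 6): d=(2,-8) top-left  bias=+0
  edge (12, 6)→(12, 9): d=(0,3) right/bottom  bias=-1
  edge (12, 9)→(10, 14): d=(-2,5) right/bottom  bias=-1
    (5,5)@(11, 11): e=[2,3,1] → █
    (6,5)@(13, 11): e=[18,-3,-9] → ·
    (5,6)@(11, 13): e=[6,3,-3] → ·
  covered (1 px):
    · · · · · · · · ·
    · · · · · · · · ·
    · · · · · · · · ·
    · · · · · · · · ·
    · · · · · · · · ·
    · · · · · █ · · ·
    · · · · · · · · ·
    · · · · · · · · ·
    · · · · · · · · ·
    · · · · · · · · ·
    · · · · · · · · ·
T1:
  2·area = 6  (B↔C swapped to make it positive)
  edge (12, 9)→(12, 6): d=(0,-3) top-left  bias=+0
  edge (12, 6)→(14, 1): d=(2,-5) top-left  bias=+0
  edge (14, 1)→(12, 9): d=(-2,8) right/bottom  bias=-1
    (6,2)@(13, 5): e=[3,3,0] → ·  [on edge]
    (5,6)@(11, 13): e=[-3,9,0] → ·  [on edge]
    (4,10)@(9, 21): e=[-9,15,0] → ·  [on edge]
  covered (0 px):
    · · · · · · · · ·
    · · · · · · · · ·
    · · · · · · · · ·
    · · · · · · · · ·
    · · · · · · · · ·
    · · · · · · · · ·
    · · · · · · · · ·
    · · · · · · · · ·
    · · · · · · · · ·
    · · · · · · · · ·
    · · · · · · · · ·
T2:
  2·area = 95
  edge (2, 20)→(4, 13): d=(2,-7) top-left  bias=+0
  edge (4, 13)→(17, 15): d=(13,2) right/bottom  bias=-1
  edge (17, 15)→(2, 20): d=(-15,5) right/bottom  bias=-1
    (2,7)@(5, 15): e=[11,24,60] → █
    (3,7)@(7, 15): e=[25,20,50] → █
    (4,7)@(9, 15): e=[39,16,40] → █
    (5,7)@(11, 15): e=[53,12,30] → █
    (6,7)@(13, 15): e=[67,8,20] → █
    (7,7)@(15, 15): e=[81,4,10] → █
    (8,7)@(17, 15): e=[95,0,0] → ·  [on edge]
    (1,8)@(3, 17): e=[1,54,40] → █
    (5,8)@(11, 17): e=[57,38,0] → ·  [on edge]
    (6,8)@(13, 17): e=[71,34,-10] → ·
    (7,8)@(15, 17): e=[85,30,-20] → ·
    (1,9)@(3, 19): e=[5,80,10] → █
    (2,9)@(5, 19): e=[19,76,0] → ·  [on edge]
  covered (11 px):
    · · · · · · · · ·
    · · · · · · · · ·
    · · · · · · · · ·
    · · · · · · · · ·
    · · · · · · · · ·
    · · · · · · · · ·
    · · · · · · · · ·
    · · █ █ █ █ █ █ ·
    · █ █ █ █ · · · ·
    · █ · · · · · · ·
    · · · · · · · · ·

Final: 12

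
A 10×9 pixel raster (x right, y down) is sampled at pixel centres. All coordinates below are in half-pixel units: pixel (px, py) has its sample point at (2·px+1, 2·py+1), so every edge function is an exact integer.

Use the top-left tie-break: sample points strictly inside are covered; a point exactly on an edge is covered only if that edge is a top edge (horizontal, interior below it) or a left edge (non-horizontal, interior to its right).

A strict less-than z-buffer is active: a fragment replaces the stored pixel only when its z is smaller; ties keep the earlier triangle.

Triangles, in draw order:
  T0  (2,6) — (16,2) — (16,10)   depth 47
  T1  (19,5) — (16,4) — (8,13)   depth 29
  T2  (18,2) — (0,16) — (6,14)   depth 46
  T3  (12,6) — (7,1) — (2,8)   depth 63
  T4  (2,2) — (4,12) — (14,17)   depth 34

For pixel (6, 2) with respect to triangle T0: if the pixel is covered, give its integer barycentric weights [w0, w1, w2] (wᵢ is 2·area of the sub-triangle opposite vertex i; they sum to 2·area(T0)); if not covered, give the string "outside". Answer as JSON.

T0:
  2·area = 112
  edge (2, 6)→(16, 2): d=(14,-4) top-left  bias=+0
  edge (16, 2)→(16, 10): d=(0,8) right/bottom  bias=-1
  edge (16, 10)→(2, 6): d=(-14,-4) top-left  bias=+0
    (6,1)@(13, 3): e=[2,24,86] → X
    (7,1)@(15, 3): e=[10,8,94] → X
    (8,1)@(17, 3): e=[18,-8,102] → .
    (3,2)@(7, 5): e=[6,72,34] → X
    (4,2)@(9, 5): e=[14,56,42] → X
    (5,2)@(11, 5): e=[22,40,50] → X
    (8,2)@(17, 5): e=[46,-8,74] → .
    (3,3)@(7, 7): e=[34,72,6] → X
    (8,3)@(17, 7): e=[74,-8,46] → .
    (3,4)@(7, 9): e=[62,72,-22] → .
    (4,4)@(9, 9): e=[70,56,-14] → .
    (5,4)@(11, 9): e=[78,40,-6] → .
  covered (14 px):
    . . . . . . . . . .
    . . . . . . X X . .
    . . . X X X X X . .
    . . . X X X X X . .
    . . . . . . X X . .
    . . . . . . . . . .
    . . . . . . . . . .
    . . . . . . . . . .
    . . . . . . . . . .
T1:
  2·area = 35  (B↔C swapped to make it positive)
  edge (19, 5)→(8, 13): d=(-11,8) right/bottom  bias=-1
  edge (8, 13)→(16, 4): d=(8,-9) top-left  bias=+0
  edge (16, 4)→(19, 5): d=(3,1) right/bottom  bias=-1
    (3,0)@(7, 1): e=[140,-105,0] → .  [on edge]
    (6,1)@(13, 3): e=[70,-35,0] → .  [on edge]
    (8,2)@(17, 5): e=[16,17,2] → X
    (9,2)@(19, 5): e=[0,35,0] → .  [on edge]
    (7,3)@(15, 7): e=[10,15,10] → X
    (8,3)@(17, 7): e=[-6,33,8] → .
    (6,4)@(13, 9): e=[4,13,18] → X
    (7,4)@(15, 9): e=[-12,31,16] → .
    (6,5)@(13, 11): e=[-18,29,24] → .
  covered (3 px):
    . . . . . . . . . .
    . . . . . . . . . .
    . . . . . . . . X .
    . . . . . . . X . .
    . . . . . . X . . .
    . . . . . . . . . .
    . . . . . . . . . .
    . . . . . . . . . .
    . . . . . . . . . .
T2:
  2·area = 48  (B↔C swapped to make it positive)
  edge (18, 2)→(6, 14): d=(-12,12) right/bottom  bias=-1
  edge (6, 14)→(0, 16): d=(-6,2) right/bottom  bias=-1
  edge (0, 16)→(18, 2): d=(18,-14) top-left  bias=+0
    (9,0)@(19, 1): e=[0,52,-4] → .  [on edge]
    (8,1)@(17, 3): e=[0,44,4] → .  [on edge]
    (7,2)@(15, 5): e=[0,36,12] → .  [on edge]
    (6,3)@(13, 7): e=[0,28,20] → .  [on edge]
    (4,4)@(9, 9): e=[24,24,0] → X  [on edge]
    (5,4)@(11, 9): e=[0,20,28] → .  [on edge]
    (3,5)@(7, 11): e=[24,16,8] → X
    (4,5)@(9, 11): e=[0,12,36] → .  [on edge]
    (7,5)@(15, 11): e=[-72,0,120] → .  [on edge]
    (2,6)@(5, 13): e=[24,8,16] → X
    (3,6)@(7, 13): e=[0,4,44] → .  [on edge]
    (4,6)@(9, 13): e=[-24,0,72] → .  [on edge]
    (1,7)@(3, 15): e=[24,0,24] → .  [on edge]
    (2,7)@(5, 15): e=[0,-4,52] → .  [on edge]
    (1,8)@(3, 17): e=[0,-12,60] → .  [on edge]
  covered (3 px):
    . . . . . . . . . .
    . . . . . . . . . .
    . . . . . . . . . .
    . . . . . . . . . .
    . . . . X . . . . .
    . . . X . . . . . .
    . . X . . . . . . .
    . . . . . . . . . .
    . . . . . . . . . .
T3:
  2·area = 60  (B↔C swapped to make it positive)
  edge (12, 6)→(2, 8): d=(-10,2) right/bottom  bias=-1
  edge (2, 8)→(7, 1): d=(5,-7) top-left  bias=+0
  edge (7, 1)→(12, 6): d=(5,5) right/bottom  bias=-1
    (3,0)@(7, 1): e=[60,0,0] → .  [on edge]
    (3,1)@(7, 3): e=[40,10,10] → X
    (4,1)@(9, 3): e=[36,24,0] → .  [on edge]
    (2,2)@(5, 5): e=[24,6,30] → X
    (4,2)@(9, 5): e=[16,34,10] → X
    (5,2)@(11, 5): e=[12,48,0] → .  [on edge]
    (8,2)@(17, 5): e=[0,90,-30] → .  [on edge]
    (1,3)@(3, 7): e=[8,2,50] → X
    (3,3)@(7, 7): e=[0,30,30] → .  [on edge]
    (4,3)@(9, 7): e=[-4,44,20] → .
    (6,3)@(13, 7): e=[-12,72,0] → .  [on edge]
    (1,4)@(3, 9): e=[-12,12,60] → .
    (7,4)@(15, 9): e=[-36,96,0] → .  [on edge]
    (8,5)@(17, 11): e=[-60,120,0] → .  [on edge]
    (9,6)@(19, 13): e=[-84,144,0] → .  [on edge]
  covered (6 px):
    . . . . . . . . . .
    . . . X . . . . . .
    . . X X X . . . . .
    . X X . . . . . . .
    . . . . . . . . . .
    . . . . . . . . . .
    . . . . . . . . . .
    . . . . . . . . . .
    . . . . . . . . . .
T4:
  2·area = 90  (B↔C swapped to make it positive)
  edge (2, 2)→(14, 17): d=(12,15) right/bottom  bias=-1
  edge (14, 17)→(4, 12): d=(-10,-5) top-left  bias=+0
  edge (4, 12)→(2, 2): d=(-2,-10) top-left  bias=+0
    (1,2)@(3, 5): e=[21,65,4] → X
    (2,2)@(5, 5): e=[-9,75,24] → .
    (1,3)@(3, 7): e=[45,45,0] → X  [on edge]
    (2,3)@(5, 7): e=[15,55,20] → X
    (3,3)@(7, 7): e=[-15,65,40] → .
    (1,4)@(3, 9): e=[69,25,-4] → .
    (2,4)@(5, 9): e=[39,35,16] → X
    (3,4)@(7, 9): e=[9,45,36] → X
    (4,4)@(9, 9): e=[-21,55,56] → .
    (2,5)@(5, 11): e=[63,15,12] → X
    (4,5)@(9, 11): e=[3,35,52] → X
    (5,5)@(11, 11): e=[-27,45,72] → .
    (2,8)@(5, 17): e=[135,-45,0] → .  [on edge]
  covered (11 px):
    . . . . . . . . . .
    . . . . . . . . . .
    . X . . . . . . . .
    . X X . . . . . . .
    . . X X . . . . . .
    . . X X X . . . . .
    . . . X X . . . . .
    . . . . . X . . . .
    . . . . . . . . . .

Answer: [24,58,30]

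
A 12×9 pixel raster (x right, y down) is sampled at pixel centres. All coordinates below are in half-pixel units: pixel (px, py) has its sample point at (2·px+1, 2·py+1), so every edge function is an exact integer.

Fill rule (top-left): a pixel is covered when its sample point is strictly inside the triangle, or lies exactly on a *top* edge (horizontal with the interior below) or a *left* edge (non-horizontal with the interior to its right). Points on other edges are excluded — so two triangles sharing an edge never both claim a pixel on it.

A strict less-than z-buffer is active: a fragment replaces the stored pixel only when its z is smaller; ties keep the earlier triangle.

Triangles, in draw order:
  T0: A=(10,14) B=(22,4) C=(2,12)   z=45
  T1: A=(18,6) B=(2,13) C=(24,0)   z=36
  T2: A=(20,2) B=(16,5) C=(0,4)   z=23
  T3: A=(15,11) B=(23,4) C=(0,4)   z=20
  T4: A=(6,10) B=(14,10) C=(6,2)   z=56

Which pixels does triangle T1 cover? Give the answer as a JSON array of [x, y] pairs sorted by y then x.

T0:
  2·area = 104  (B↔C swapped to make it positive)
  edge (10, 14)→(2, 12): d=(-8,-2) top-left  bias=+0
  edge (2, 12)→(22, 4): d=(20,-8) top-left  bias=+0
  edge (22, 4)→(10, 14): d=(-12,10) right/bottom  bias=-1
    (7,3)@(15, 7): e=[66,4,34] → #
    (8,3)@(17, 7): e=[70,20,14] → #
    (9,3)@(19, 7): e=[74,36,-6] → ·
    (5,4)@(11, 9): e=[42,12,50] → #
    (6,4)@(13, 9): e=[46,28,30] → #
    (8,4)@(17, 9): e=[54,60,-10] → ·
    (2,5)@(5, 11): e=[14,4,86] → #
    (3,5)@(7, 11): e=[18,20,66] → #
    (4,5)@(9, 11): e=[22,36,46] → #
    (7,5)@(15, 11): e=[34,84,-14] → ·
    (2,6)@(5, 13): e=[-2,44,62] → ·
    (3,6)@(7, 13): e=[2,60,42] → #
  covered (13 px):
    · · · · · · · · · · · ·
    · · · · · · · · · · · ·
    · · · · · · · · · · · ·
    · · · · · · · # # · · ·
    · · · · · # # # · · · ·
    · · # # # # # · · · · ·
    · · · # # # · · · · · ·
    · · · · · · · · · · · ·
    · · · · · · · · · · · ·
T1:
  2·area = 54
  edge (18, 6)→(2, 13): d=(-16,7) right/bottom  bias=-1
  edge (2, 13)→(24, 0): d=(22,-13) top-left  bias=+0
  edge (24, 0)→(18, 6): d=(-6,6) right/bottom  bias=-1
    (11,0)@(23, 1): e=[45,9,0] → ·  [on edge]
    (9,1)@(19, 3): e=[41,1,12] → #
    (10,1)@(21, 3): e=[27,27,0] → ·  [on edge]
    (8,2)@(17, 5): e=[23,19,12] → #
    (9,2)@(19, 5): e=[9,45,0] → ·  [on edge]
    (6,3)@(13, 7): e=[19,11,24] → #
    (7,3)@(15, 7): e=[5,37,12] → #
    (8,3)@(17, 7): e=[-9,63,0] → ·  [on edge]
    (4,4)@(9, 9): e=[15,3,36] → #
    (5,4)@(11, 9): e=[1,29,24] → #
    (6,4)@(13, 9): e=[-13,55,12] → ·
    (7,4)@(15, 9): e=[-27,81,0] → ·  [on edge]
    (6,5)@(13, 11): e=[-45,99,0] → ·  [on edge]
    (5,6)@(11, 13): e=[-63,117,0] → ·  [on edge]
    (4,7)@(9, 15): e=[-81,135,0] → ·  [on edge]
    (3,8)@(7, 17): e=[-99,153,0] → ·  [on edge]
  covered (6 px):
    · · · · · · · · · · · ·
    · · · · · · · · · # · ·
    · · · · · · · · # · · ·
    · · · · · · # # · · · ·
    · · · · # # · · · · · ·
    · · · · · · · · · · · ·
    · · · · · · · · · · · ·
    · · · · · · · · · · · ·
    · · · · · · · · · · · ·
T2:
  2·area = 52
  edge (20, 2)→(16, 5): d=(-4,3) right/bottom  bias=-1
  edge (16, 5)→(0, 4): d=(-16,-1) top-left  bias=+0
  edge (0, 4)→(20, 2): d=(20,-2) top-left  bias=+0
    (5,1)@(11, 3): e=[23,27,2] → #
    (6,1)@(13, 3): e=[17,29,6] → #
    (7,1)@(15, 3): e=[11,31,10] → #
    (8,1)@(17, 3): e=[5,33,14] → #
    (9,1)@(19, 3): e=[-1,35,18] → ·
    (5,2)@(11, 5): e=[15,-5,42] → ·
    (6,2)@(13, 5): e=[9,-3,46] → ·
    (7,2)@(15, 5): e=[3,-1,50] → ·
    (8,2)@(17, 5): e=[-3,1,54] → ·
  covered (4 px):
    · · · · · · · · · · · ·
    · · · · · # # # # · · ·
    · · · · · · · · · · · ·
    · · · · · · · · · · · ·
    · · · · · · · · · · · ·
    · · · · · · · · · · · ·
    · · · · · · · · · · · ·
    · · · · · · · · · · · ·
    · · · · · · · · · · · ·
T3:
  2·area = 161  (B↔C swapped to make it positive)
  edge (15, 11)→(0, 4): d=(-15,-7) top-left  bias=+0
  edge (0, 4)→(23, 4): d=(23,0) top-left  bias=+0
  edge (23, 4)→(15, 11): d=(-8,7) right/bottom  bias=-1
    (1,2)@(3, 5): e=[6,23,132] → #
    (2,2)@(5, 5): e=[20,23,118] → #
    (3,2)@(7, 5): e=[34,23,104] → #
    (4,2)@(9, 5): e=[48,23,90] → #
    (5,2)@(11, 5): e=[62,23,76] → #
    (6,2)@(13, 5): e=[76,23,62] → #
    (7,2)@(15, 5): e=[90,23,48] → #
    (8,2)@(17, 5): e=[104,23,34] → #
    (9,2)@(19, 5): e=[118,23,20] → #
    (10,2)@(21, 5): e=[132,23,6] → #
    (11,2)@(23, 5): e=[146,23,-8] → ·
    (1,3)@(3, 7): e=[-24,69,116] → ·
    (7,5)@(15, 11): e=[0,161,0] → ·  [on edge]
  covered (21 px):
    · · · · · · · · · · · ·
    · · · · · · · · · · · ·
    · # # # # # # # # # # ·
    · · · # # # # # # # · ·
    · · · · · # # # # · · ·
    · · · · · · · · · · · ·
    · · · · · · · · · · · ·
    · · · · · · · · · · · ·
    · · · · · · · · · · · ·
T4:
  2·area = 64  (B↔C swapped to make it positive)
  edge (6, 10)→(6, 2): d=(0,-8) top-left  bias=+0
  edge (6, 2)→(14, 10): d=(8,8) right/bottom  bias=-1
  edge (14, 10)→(6, 10): d=(-8,0) right/bottom  bias=-1
    (2,0)@(5, 1): e=[-8,0,72] → ·  [on edge]
    (3,1)@(7, 3): e=[8,0,56] → ·  [on edge]
    (3,2)@(7, 5): e=[8,16,40] → #
    (4,2)@(9, 5): e=[24,0,40] → ·  [on edge]
    (3,3)@(7, 7): e=[8,32,24] → #
    (4,3)@(9, 7): e=[24,16,24] → #
    (5,3)@(11, 7): e=[40,0,24] → ·  [on edge]
    (3,4)@(7, 9): e=[8,48,8] → #
    (5,4)@(11, 9): e=[40,16,8] → #
    (6,4)@(13, 9): e=[56,0,8] → ·  [on edge]
    (3,5)@(7, 11): e=[8,64,-8] → ·
    (4,5)@(9, 11): e=[24,48,-8] → ·
    (7,5)@(15, 11): e=[72,0,-8] → ·  [on edge]
    (8,6)@(17, 13): e=[88,0,-24] → ·  [on edge]
    (9,7)@(19, 15): e=[104,0,-40] → ·  [on edge]
    (10,8)@(21, 17): e=[120,0,-56] → ·  [on edge]
  covered (6 px):
    · · · · · · · · · · · ·
    · · · · · · · · · · · ·
    · · · # · · · · · · · ·
    · · · # # · · · · · · ·
    · · · # # # · · · · · ·
    · · · · · · · · · · · ·
    · · · · · · · · · · · ·
    · · · · · · · · · · · ·
    · · · · · · · · · · · ·

Final: [[9,1],[8,2],[6,3],[7,3],[4,4],[5,4]]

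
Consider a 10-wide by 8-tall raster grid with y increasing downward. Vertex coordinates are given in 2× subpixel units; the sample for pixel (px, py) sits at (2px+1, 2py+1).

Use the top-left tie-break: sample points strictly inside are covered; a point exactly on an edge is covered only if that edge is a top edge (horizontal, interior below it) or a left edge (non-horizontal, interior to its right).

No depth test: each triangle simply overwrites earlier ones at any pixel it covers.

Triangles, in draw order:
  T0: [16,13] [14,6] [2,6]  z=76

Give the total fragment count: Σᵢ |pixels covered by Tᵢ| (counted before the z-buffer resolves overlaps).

T0:
  2·area = 84  (B↔C swapped to make it positive)
  edge (16, 13)→(2, 6): d=(-14,-7) top-left  bias=+0
  edge (2, 6)→(14, 6): d=(12,0) top-left  bias=+0
  edge (14, 6)→(16, 13): d=(2,7) right/bottom  bias=-1
    (2,3)@(5, 7): e=[7,12,65] → X
    (3,3)@(7, 7): e=[21,12,51] → X
    (4,3)@(9, 7): e=[35,12,37] → X
    (5,3)@(11, 7): e=[49,12,23] → X
    (6,3)@(13, 7): e=[63,12,9] → X
    (7,3)@(15, 7): e=[77,12,-5] → .
    (2,4)@(5, 9): e=[-21,36,69] → .
    (3,4)@(7, 9): e=[-7,36,55] → .
    (4,4)@(9, 9): e=[7,36,41] → X
    (7,4)@(15, 9): e=[49,36,-1] → .
    (4,5)@(9, 11): e=[-21,60,45] → .
    (5,5)@(11, 11): e=[-7,60,31] → .
  covered (10 px):
    . . . . . . . . . .
    . . . . . . . . . .
    . . . . . . . . . .
    . . X X X X X . . .
    . . . . X X X . . .
    . . . . . . X X . .
    . . . . . . . . . .
    . . . . . . . . . .

Final: 10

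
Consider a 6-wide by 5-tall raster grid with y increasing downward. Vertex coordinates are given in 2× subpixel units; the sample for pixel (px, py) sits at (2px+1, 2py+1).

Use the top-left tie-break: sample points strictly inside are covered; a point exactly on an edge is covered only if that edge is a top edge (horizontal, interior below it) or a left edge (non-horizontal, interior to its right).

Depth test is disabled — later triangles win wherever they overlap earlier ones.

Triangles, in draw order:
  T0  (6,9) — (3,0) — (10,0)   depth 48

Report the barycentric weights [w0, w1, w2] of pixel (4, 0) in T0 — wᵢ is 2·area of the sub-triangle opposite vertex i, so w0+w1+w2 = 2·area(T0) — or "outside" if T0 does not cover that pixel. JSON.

T0:
  2·area = 63
  edge (6, 9)→(3, 0): d=(-3,-9) top-left  bias=+0
  edge (3, 0)→(10, 0): d=(7,0) top-left  bias=+0
  edge (10, 0)→(6, 9): d=(-4,9) right/bottom  bias=-1
    (2,0)@(5, 1): e=[15,7,41] → █
    (3,0)@(7, 1): e=[33,7,23] → █
    (4,0)@(9, 1): e=[51,7,5] → █
    (5,0)@(11, 1): e=[69,7,-13] → ·
    (2,1)@(5, 3): e=[9,21,33] → █
    (4,1)@(9, 3): e=[45,21,-3] → ·
    (2,2)@(5, 5): e=[3,35,25] → █
    (4,2)@(9, 5): e=[39,35,-11] → ·
    (2,3)@(5, 7): e=[-3,49,17] → ·
    (3,3)@(7, 7): e=[15,49,-1] → ·
  covered (7 px):
    · · █ █ █ ·
    · · █ █ · ·
    · · █ █ · ·
    · · · · · ·
    · · · · · ·

Result: [7,5,51]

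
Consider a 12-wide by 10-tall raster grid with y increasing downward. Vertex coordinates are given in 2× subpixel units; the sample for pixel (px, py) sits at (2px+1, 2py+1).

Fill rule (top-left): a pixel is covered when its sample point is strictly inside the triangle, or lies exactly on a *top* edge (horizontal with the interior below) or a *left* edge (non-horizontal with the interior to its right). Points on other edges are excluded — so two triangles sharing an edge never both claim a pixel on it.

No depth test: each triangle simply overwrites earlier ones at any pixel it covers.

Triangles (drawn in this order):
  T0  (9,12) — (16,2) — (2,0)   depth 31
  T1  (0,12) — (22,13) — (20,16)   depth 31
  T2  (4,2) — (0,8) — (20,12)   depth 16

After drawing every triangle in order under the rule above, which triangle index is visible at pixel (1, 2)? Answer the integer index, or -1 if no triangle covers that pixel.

T0:
  2·area = 154  (B↔C swapped to make it positive)
  edge (9, 12)→(2, 0): d=(-7,-12) top-left  bias=+0
  edge (2, 0)→(16, 2): d=(14,2) right/bottom  bias=-1
  edge (16, 2)→(9, 12): d=(-7,10) right/bottom  bias=-1
    (1,0)@(3, 1): e=[5,12,137] → #
    (2,0)@(5, 1): e=[29,8,117] → #
    (3,0)@(7, 1): e=[53,4,97] → #
    (4,0)@(9, 1): e=[77,0,77] → ·  [on edge]
    (1,1)@(3, 3): e=[-9,40,123] → ·
    (2,1)@(5, 3): e=[15,36,103] → #
    (4,1)@(9, 3): e=[63,28,63] → #
    (5,1)@(11, 3): e=[87,24,43] → #
    (6,1)@(13, 3): e=[111,20,23] → #
    (7,1)@(15, 3): e=[135,16,3] → #
    (8,1)@(17, 3): e=[159,12,-17] → ·
    (11,1)@(23, 3): e=[231,0,-77] → ·  [on edge]
  covered (20 px):
    · # # # · · · · · · · ·
    · · # # # # # # · · · ·
    · · # # # # # · · · · ·
    · · · # # # · · · · · ·
    · · · · # # · · · · · ·
    · · · · # · · · · · · ·
    · · · · · · · · · · · ·
    · · · · · · · · · · · ·
    · · · · · · · · · · · ·
    · · · · · · · · · · · ·
T1:
  2·area = 68
  edge (0, 12)→(22, 13): d=(22,1) right/bottom  bias=-1
  edge (22, 13)→(20, 16): d=(-2,3) right/bottom  bias=-1
  edge (20, 16)→(0, 12): d=(-20,-4) top-left  bias=+0
    (2,6)@(5, 13): e=[17,51,0] → #  [on edge]
    (3,6)@(7, 13): e=[15,45,8] → #
    (4,6)@(9, 13): e=[13,39,16] → #
    (5,6)@(11, 13): e=[11,33,24] → #
    (6,6)@(13, 13): e=[9,27,32] → #
    (7,6)@(15, 13): e=[7,21,40] → #
    (8,6)@(17, 13): e=[5,15,48] → #
    (9,6)@(19, 13): e=[3,9,56] → #
    (10,6)@(21, 13): e=[1,3,64] → #
    (11,6)@(23, 13): e=[-1,-3,72] → ·
    (2,7)@(5, 15): e=[61,47,-40] → ·
    (3,7)@(7, 15): e=[59,41,-32] → ·
    (7,7)@(15, 15): e=[51,17,0] → #  [on edge]
  covered (12 px):
    · · · · · · · · · · · ·
    · · · · · · · · · · · ·
    · · · · · · · · · · · ·
    · · · · · · · · · · · ·
    · · · · · · · · · · · ·
    · · · · · · · · · · · ·
    · · # # # # # # # # # ·
    · · · · · · · # # # · ·
    · · · · · · · · · · · ·
    · · · · · · · · · · · ·
T2:
  2·area = 136  (B↔C swapped to make it positive)
  edge (4, 2)→(20, 12): d=(16,10) right/bottom  bias=-1
  edge (20, 12)→(0, 8): d=(-20,-4) top-left  bias=+0
  edge (0, 8)→(4, 2): d=(4,-6) top-left  bias=+0
    (2,1)@(5, 3): e=[6,120,10] → #
    (3,1)@(7, 3): e=[-14,128,22] → ·
    (1,2)@(3, 5): e=[58,72,6] → #
    (3,2)@(7, 5): e=[18,88,30] → #
    (4,2)@(9, 5): e=[-2,96,42] → ·
    (0,3)@(1, 7): e=[110,24,2] → #
    (4,3)@(9, 7): e=[30,56,50] → #
    (5,3)@(11, 7): e=[10,64,62] → #
    (6,3)@(13, 7): e=[-10,72,74] → ·
    (0,4)@(1, 9): e=[142,-16,10] → ·
    (1,4)@(3, 9): e=[122,-8,22] → ·
    (2,4)@(5, 9): e=[102,0,34] → #  [on edge]
    (7,5)@(15, 11): e=[34,0,102] → #  [on edge]
  covered (18 px):
    · · · · · · · · · · · ·
    · · # · · · · · · · · ·
    · # # # · · · · · · · ·
    # # # # # # · · · · · ·
    · · # # # # # # · · · ·
    · · · · · · · # # · · ·
    · · · · · · · · · · · ·
    · · · · · · · · · · · ·
    · · · · · · · · · · · ·
    · · · · · · · · · · · ·

Z-buffer (winner per pixel, '.' = empty):
  . 0 0 0 . . . . . . . .
  . . 2 0 0 0 0 0 . . . .
  . 2 2 2 0 0 0 . . . . .
  2 2 2 2 2 2 . . . . . .
  . . 2 2 2 2 2 2 . . . .
  . . . . 0 . . 2 2 . . .
  . . 1 1 1 1 1 1 1 1 1 .
  . . . . . . . 1 1 1 . .
  . . . . . . . . . . . .
  . . . . . . . . . . . .

Answer: 2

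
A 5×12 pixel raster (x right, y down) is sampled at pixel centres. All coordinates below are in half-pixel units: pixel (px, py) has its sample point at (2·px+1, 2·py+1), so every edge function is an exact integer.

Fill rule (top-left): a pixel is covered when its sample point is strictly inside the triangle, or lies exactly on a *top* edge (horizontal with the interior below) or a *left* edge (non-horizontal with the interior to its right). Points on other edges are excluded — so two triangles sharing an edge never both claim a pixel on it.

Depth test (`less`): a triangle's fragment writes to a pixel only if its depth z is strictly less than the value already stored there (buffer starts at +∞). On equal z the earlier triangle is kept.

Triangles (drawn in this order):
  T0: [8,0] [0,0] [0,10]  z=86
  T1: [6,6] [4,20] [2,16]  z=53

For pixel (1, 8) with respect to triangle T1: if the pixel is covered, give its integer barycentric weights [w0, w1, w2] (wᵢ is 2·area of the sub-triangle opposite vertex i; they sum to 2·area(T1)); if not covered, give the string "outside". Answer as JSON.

T0:
  2·area = 80  (B↔C swapped to make it positive)
  edge (8, 0)→(0, 10): d=(-8,10) right/bottom  bias=-1
  edge (0, 10)→(0, 0): d=(0,-10) top-left  bias=+0
  edge (0, 0)→(8, 0): d=(8,0) top-left  bias=+0
    (0,0)@(1, 1): e=[62,10,8] → X
    (1,0)@(3, 1): e=[42,30,8] → X
    (2,0)@(5, 1): e=[22,50,8] → X
    (3,0)@(7, 1): e=[2,70,8] → X
    (4,0)@(9, 1): e=[-18,90,8] → .
    (0,1)@(1, 3): e=[46,10,24] → X
    (3,1)@(7, 3): e=[-14,70,24] → .
    (0,2)@(1, 5): e=[30,10,40] → X
    (2,2)@(5, 5): e=[-10,50,40] → .
    (0,3)@(1, 7): e=[14,10,56] → X
    (1,3)@(3, 7): e=[-6,30,56] → .
    (0,4)@(1, 9): e=[-2,10,72] → .
  covered (10 px):
    X X X X .
    X X X . .
    X X . . .
    X . . . .
    . . . . .
    . . . . .
    . . . . .
    . . . . .
    . . . . .
    . . . . .
    . . . . .
    . . . . .
T1:
  2·area = 36
  edge (6, 6)→(4, 20): d=(-2,14) right/bottom  bias=-1
  edge (4, 20)→(2, 16): d=(-2,-4) top-left  bias=+0
  edge (2, 16)→(6, 6): d=(4,-10) top-left  bias=+0
    (2,4)@(5, 9): e=[8,26,2] → X
    (3,4)@(7, 9): e=[-20,34,22] → .
    (2,5)@(5, 11): e=[4,22,10] → X
    (3,5)@(7, 11): e=[-24,30,30] → .
    (2,6)@(5, 13): e=[0,18,18] → .  [on edge]
    (1,7)@(3, 15): e=[24,6,6] → X
    (2,7)@(5, 15): e=[-4,14,26] → .
    (1,8)@(3, 17): e=[20,2,14] → X
    (2,8)@(5, 17): e=[-8,10,34] → .
    (1,9)@(3, 19): e=[16,-2,22] → .
  covered (4 px):
    . . . . .
    . . . . .
    . . . . .
    . . . . .
    . . X . .
    . . X . .
    . . . . .
    . X . . .
    . X . . .
    . . . . .
    . . . . .
    . . . . .

Answer: [2,14,20]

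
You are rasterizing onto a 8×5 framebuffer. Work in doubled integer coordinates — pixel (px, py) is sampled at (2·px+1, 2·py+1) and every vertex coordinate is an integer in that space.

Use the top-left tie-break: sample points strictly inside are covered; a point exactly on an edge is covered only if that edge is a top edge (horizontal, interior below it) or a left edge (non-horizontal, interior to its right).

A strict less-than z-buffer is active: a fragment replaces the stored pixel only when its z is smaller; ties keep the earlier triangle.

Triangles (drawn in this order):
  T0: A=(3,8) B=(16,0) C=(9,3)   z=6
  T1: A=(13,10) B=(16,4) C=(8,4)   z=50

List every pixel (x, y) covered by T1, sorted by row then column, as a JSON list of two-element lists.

T0:
  2·area = 17  (B↔C swapped to make it positive)
  edge (3, 8)→(9, 3): d=(6,-5) top-left  bias=+0
  edge (9, 3)→(16, 0): d=(7,-3) top-left  bias=+0
  edge (16, 0)→(3, 8): d=(-13,8) right/bottom  bias=-1
    (4,1)@(9, 3): e=[0,0,17] → █  [on edge]
    (5,1)@(11, 3): e=[10,6,1] → █
    (6,1)@(13, 3): e=[20,12,-15] → ·
    (3,2)@(7, 5): e=[2,8,7] → █
    (4,2)@(9, 5): e=[12,14,-9] → ·
    (5,2)@(11, 5): e=[22,20,-25] → ·
    (3,3)@(7, 7): e=[14,22,-19] → ·
  covered (3 px):
    · · · · · · · ·
    · · · · █ █ · ·
    · · · █ · · · ·
    · · · · · · · ·
    · · · · · · · ·
T1:
  2·area = 48  (B↔C swapped to make it positive)
  edge (13, 10)→(8, 4): d=(-5,-6) top-left  bias=+0
  edge (8, 4)→(16, 4): d=(8,0) top-left  bias=+0
  edge (16, 4)→(13, 10): d=(-3,6) right/bottom  bias=-1
    (4,2)@(9, 5): e=[1,8,39] → █
    (5,2)@(11, 5): e=[13,8,27] → █
    (6,2)@(13, 5): e=[25,8,15] → █
    (7,2)@(15, 5): e=[37,8,3] → █
    (4,3)@(9, 7): e=[-9,24,33] → ·
    (5,3)@(11, 7): e=[3,24,21] → █
    (7,3)@(15, 7): e=[27,24,-3] → ·
    (5,4)@(11, 9): e=[-7,40,15] → ·
    (6,4)@(13, 9): e=[5,40,3] → █
    (7,4)@(15, 9): e=[17,40,-9] → ·
  covered (7 px):
    · · · · · · · ·
    · · · · · · · ·
    · · · · █ █ █ █
    · · · · · █ █ ·
    · · · · · · █ ·

Final: [[4,2],[5,2],[6,2],[7,2],[5,3],[6,3],[6,4]]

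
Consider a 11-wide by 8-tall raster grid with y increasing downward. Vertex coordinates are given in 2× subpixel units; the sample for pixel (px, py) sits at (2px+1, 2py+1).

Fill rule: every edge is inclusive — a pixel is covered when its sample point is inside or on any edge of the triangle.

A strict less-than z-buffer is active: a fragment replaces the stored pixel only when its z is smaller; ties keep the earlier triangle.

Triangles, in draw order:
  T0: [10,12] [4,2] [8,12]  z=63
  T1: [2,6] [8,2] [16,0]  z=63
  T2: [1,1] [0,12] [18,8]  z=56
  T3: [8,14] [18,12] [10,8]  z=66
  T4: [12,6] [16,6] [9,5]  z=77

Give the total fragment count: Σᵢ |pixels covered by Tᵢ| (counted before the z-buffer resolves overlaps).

T0:
  2·area = 20  (B↔C swapped to make it positive)
  edge (10, 12)→(8, 12): d=(-2,0) inclusive
  edge (8, 12)→(4, 2): d=(-4,-10) inclusive
  edge (4, 2)→(10, 12): d=(6,10) inclusive
    (3,3)@(7, 7): e=[10,10,0] → █  [on edge]
    (4,3)@(9, 7): e=[10,30,-20] → ·
    (3,4)@(7, 9): e=[6,2,12] → █
    (4,4)@(9, 9): e=[6,22,-8] → ·
    (3,5)@(7, 11): e=[2,-6,24] → ·
    (4,5)@(9, 11): e=[2,14,4] → █
    (5,5)@(11, 11): e=[2,34,-16] → ·
    (4,6)@(9, 13): e=[-2,6,16] → ·
  covered (3 px):
    · · · · · · · · · · ·
    · · · · · · · · · · ·
    · · · · · · · · · · ·
    · · · █ · · · · · · ·
    · · · █ · · · · · · ·
    · · · · █ · · · · · ·
    · · · · · · · · · · ·
    · · · · · · · · · · ·
T1:
  2·area = 20
  edge (2, 6)→(8, 2): d=(6,-4) inclusive
  edge (8, 2)→(16, 0): d=(8,-2) inclusive
  edge (16, 0)→(2, 6): d=(-14,6) inclusive
    (6,0)@(13, 1): e=[14,2,4] → █
    (7,0)@(15, 1): e=[22,6,-8] → ·
    (3,1)@(7, 3): e=[2,6,12] → █
    (4,1)@(9, 3): e=[10,10,0] → █  [on edge]
    (5,1)@(11, 3): e=[18,14,-12] → ·
    (6,1)@(13, 3): e=[26,18,-24] → ·
    (3,2)@(7, 5): e=[14,22,-16] → ·
    (4,2)@(9, 5): e=[22,26,-28] → ·
  covered (3 px):
    · · · · · · █ · · · ·
    · · · █ █ · · · · · ·
    · · · · · · · · · · ·
    · · · · · · · · · · ·
    · · · · · · · · · · ·
    · · · · · · · · · · ·
    · · · · · · · · · · ·
    · · · · · · · · · · ·
T2:
  2·area = 194  (B↔C swapped to make it positive)
  edge (1, 1)→(18, 8): d=(17,7) inclusive
  edge (18, 8)→(0, 12): d=(-18,4) inclusive
  edge (0, 12)→(1, 1): d=(1,-11) inclusive
    (0,0)@(1, 1): e=[0,194,0] → █  [on edge]
    (1,0)@(3, 1): e=[-14,186,22] → ·
    (0,1)@(1, 3): e=[34,158,2] → █
    (1,1)@(3, 3): e=[20,150,24] → █
    (2,1)@(5, 3): e=[6,142,46] → █
    (3,1)@(7, 3): e=[-8,134,68] → ·
    (0,2)@(1, 5): e=[68,122,4] → █
    (3,2)@(7, 5): e=[26,98,70] → █
    (4,2)@(9, 5): e=[12,90,92] → █
    (5,2)@(11, 5): e=[-2,82,114] → ·
    (0,3)@(1, 7): e=[102,86,6] → █
    (5,3)@(11, 7): e=[32,46,116] → █
  covered (26 px):
    █ · · · · · · · · · ·
    █ █ █ · · · · · · · ·
    █ █ █ █ █ · · · · · ·
    █ █ █ █ █ █ █ █ · · ·
    █ █ █ █ █ █ █ · · · ·
    █ █ · · · · · · · · ·
    · · · · · · · · · · ·
    · · · · · · · · · · ·
T3:
  2·area = 56  (B↔C swapped to make it positive)
  edge (8, 14)→(10, 8): d=(2,-6) inclusive
  edge (10, 8)→(18, 12): d=(8,4) inclusive
  edge (18, 12)→(8, 14): d=(-10,2) inclusive
    (5,2)@(11, 5): e=[0,-28,84] → ·  [on edge]
    (5,4)@(11, 9): e=[8,4,44] → █
    (6,4)@(13, 9): e=[20,-4,40] → ·
    (4,5)@(9, 11): e=[0,28,28] → █  [on edge]
    (6,5)@(13, 11): e=[24,12,20] → █
    (7,5)@(15, 11): e=[36,4,16] → █
    (8,5)@(17, 11): e=[48,-4,12] → ·
    (4,6)@(9, 13): e=[4,44,8] → █
    (6,6)@(13, 13): e=[28,28,0] → █  [on edge]
    (7,6)@(15, 13): e=[40,20,-4] → ·
    (1,7)@(3, 15): e=[-28,84,0] → ·  [on edge]
    (4,7)@(9, 15): e=[8,60,-12] → ·
  covered (8 px):
    · · · · · · · · · · ·
    · · · · · · · · · · ·
    · · · · · · · · · · ·
    · · · · · · · · · · ·
    · · · · · █ · · · · ·
    · · · · █ █ █ █ · · ·
    · · · · █ █ █ · · · ·
    · · · · · · · · · · ·
T4:
  2·area = 4  (B↔C swapped to make it positive)
  edge (12, 6)→(9, 5): d=(-3,-1) inclusive
  edge (9, 5)→(16, 6): d=(7,1) inclusive
  edge (16, 6)→(12, 6): d=(-4,0) inclusive
    (1,1)@(3, 3): e=[0,-8,12] → ·  [on edge]
    (4,2)@(9, 5): e=[0,0,4] → █  [on edge]
    (5,2)@(11, 5): e=[2,-2,4] → ·
    (4,3)@(9, 7): e=[-6,14,-4] → ·
    (7,3)@(15, 7): e=[0,8,-4] → ·  [on edge]
    (10,4)@(21, 9): e=[0,16,-12] → ·  [on edge]
  covered (1 px):
    · · · · · · · · · · ·
    · · · · · · · · · · ·
    · · · · █ · · · · · ·
    · · · · · · · · · · ·
    · · · · · · · · · · ·
    · · · · · · · · · · ·
    · · · · · · · · · · ·
    · · · · · · · · · · ·

Result: 41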